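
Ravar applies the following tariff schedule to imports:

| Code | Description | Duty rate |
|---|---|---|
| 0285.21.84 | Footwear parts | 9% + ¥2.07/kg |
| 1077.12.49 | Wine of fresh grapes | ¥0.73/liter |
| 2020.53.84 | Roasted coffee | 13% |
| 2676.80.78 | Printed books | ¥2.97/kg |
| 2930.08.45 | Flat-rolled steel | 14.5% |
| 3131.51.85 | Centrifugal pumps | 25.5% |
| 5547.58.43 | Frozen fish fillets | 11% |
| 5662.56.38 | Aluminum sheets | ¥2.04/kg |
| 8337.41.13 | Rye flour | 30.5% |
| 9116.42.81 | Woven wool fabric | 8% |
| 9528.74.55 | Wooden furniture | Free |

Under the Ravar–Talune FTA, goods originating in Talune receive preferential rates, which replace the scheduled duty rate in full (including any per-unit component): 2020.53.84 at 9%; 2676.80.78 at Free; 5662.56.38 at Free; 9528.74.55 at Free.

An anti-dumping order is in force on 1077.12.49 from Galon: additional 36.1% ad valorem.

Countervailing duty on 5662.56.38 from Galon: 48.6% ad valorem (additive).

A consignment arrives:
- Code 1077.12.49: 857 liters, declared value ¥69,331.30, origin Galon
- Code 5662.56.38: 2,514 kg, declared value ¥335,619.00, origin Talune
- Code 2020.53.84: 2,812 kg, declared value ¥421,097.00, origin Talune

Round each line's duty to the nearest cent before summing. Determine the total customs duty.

¥63,552.94

Line 1 (1077.12.49, Galon, 857 liters, ¥69,331.30):
Base rate for 1077.12.49 is ¥0.73/liter.
Additional duty on 1077.12.49 from Galon: +36.1% ad valorem. Applied ad valorem rate = 36.1%.
Duty = ¥69,331.30 × 36.1% + 857 × ¥0.73 = ¥25,654.21.
Line 2 (5662.56.38, Talune, 2,514 kg, ¥335,619.00):
Base rate for 5662.56.38 is ¥2.04/kg.
Origin Talune qualifies under the Ravar–Talune agreement and 5662.56.38 is covered: preferential rate Free applies instead.
The additional-duty order on 5662.56.38 targets Galon, not Talune; it does not apply.
Duty = ¥335,619.00 × 0% = ¥0.00.
Line 3 (2020.53.84, Talune, 2,812 kg, ¥421,097.00):
Base rate for 2020.53.84 is 13%.
Origin Talune qualifies under the Ravar–Talune agreement and 2020.53.84 is covered: preferential rate 9% applies instead.
Duty = ¥421,097.00 × 9% = ¥37,898.73.
Total = ¥25,654.21 + ¥0.00 + ¥37,898.73 = ¥63,552.94.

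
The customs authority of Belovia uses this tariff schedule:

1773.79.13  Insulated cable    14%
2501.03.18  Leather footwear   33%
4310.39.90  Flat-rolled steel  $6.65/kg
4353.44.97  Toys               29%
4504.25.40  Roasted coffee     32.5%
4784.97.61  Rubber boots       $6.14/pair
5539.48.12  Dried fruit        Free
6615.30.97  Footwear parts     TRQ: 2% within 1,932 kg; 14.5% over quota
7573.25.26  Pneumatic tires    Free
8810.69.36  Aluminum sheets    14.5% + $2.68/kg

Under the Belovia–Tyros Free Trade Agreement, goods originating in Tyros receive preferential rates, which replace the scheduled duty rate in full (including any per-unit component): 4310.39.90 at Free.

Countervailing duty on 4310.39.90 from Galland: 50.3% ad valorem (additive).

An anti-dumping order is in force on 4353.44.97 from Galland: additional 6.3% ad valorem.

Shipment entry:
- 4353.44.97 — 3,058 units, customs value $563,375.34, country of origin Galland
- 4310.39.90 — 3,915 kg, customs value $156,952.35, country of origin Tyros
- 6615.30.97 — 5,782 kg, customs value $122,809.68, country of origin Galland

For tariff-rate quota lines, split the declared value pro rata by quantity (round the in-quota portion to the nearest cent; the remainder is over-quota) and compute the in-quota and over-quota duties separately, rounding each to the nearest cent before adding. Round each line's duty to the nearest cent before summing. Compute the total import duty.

$211,549.44

Line 1 (4353.44.97, Galland, 3,058 units, $563,375.34):
Base rate for 4353.44.97 is 29%.
Additional duty on 4353.44.97 from Galland: +6.3%. Applied ad valorem rate: 29% + 6.3% = 35.3%.
Duty = $563,375.34 × 35.3% = $198,871.50.
Line 2 (4310.39.90, Tyros, 3,915 kg, $156,952.35):
Base rate for 4310.39.90 is $6.65/kg.
Origin Tyros qualifies under the Belovia–Tyros agreement and 4310.39.90 is covered: preferential rate Free applies instead.
The additional-duty order on 4310.39.90 targets Galland, not Tyros; it does not apply.
Duty = $156,952.35 × 0% = $0.00.
Line 3 (6615.30.97, Galland, 5,782 kg, $122,809.68):
Code 6615.30.97 is under a tariff-rate quota (threshold 1,932 kg). In-quota: 1,932 kg at 2%; over-quota: 3,850 kg at 14.5%.
Pro-rata value split: in-quota = $122,809.68 × 1,932/5,782 = $41,035.68; over-quota = $122,809.68 − $41,035.68 = $81,774.00.
In-quota duty = $41,035.68 × 2% = $820.71. Over-quota duty = $81,774.00 × 14.5% = $11,857.23.
Line duty = $820.71 + $11,857.23 = $12,677.94.
Total = $198,871.50 + $0.00 + $12,677.94 = $211,549.44.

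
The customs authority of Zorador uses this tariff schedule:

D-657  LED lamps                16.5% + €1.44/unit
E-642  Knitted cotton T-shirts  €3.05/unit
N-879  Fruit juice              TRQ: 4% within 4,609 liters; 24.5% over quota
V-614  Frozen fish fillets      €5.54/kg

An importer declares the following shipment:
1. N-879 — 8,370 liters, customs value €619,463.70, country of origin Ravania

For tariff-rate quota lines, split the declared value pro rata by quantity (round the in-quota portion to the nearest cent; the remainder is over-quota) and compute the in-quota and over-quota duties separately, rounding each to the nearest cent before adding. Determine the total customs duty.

€81,840.62

Line 1 (N-879, Ravania, 8,370 liters, €619,463.70):
Code N-879 is under a tariff-rate quota (threshold 4,609 liters). In-quota: 4,609 liters at 4%; over-quota: 3,761 liters at 24.5%.
Pro-rata value split: in-quota = €619,463.70 × 4,609/8,370 = €341,112.09; over-quota = €619,463.70 − €341,112.09 = €278,351.61.
In-quota duty = €341,112.09 × 4% = €13,644.48. Over-quota duty = €278,351.61 × 24.5% = €68,196.14.
Line duty = €13,644.48 + €68,196.14 = €81,840.62.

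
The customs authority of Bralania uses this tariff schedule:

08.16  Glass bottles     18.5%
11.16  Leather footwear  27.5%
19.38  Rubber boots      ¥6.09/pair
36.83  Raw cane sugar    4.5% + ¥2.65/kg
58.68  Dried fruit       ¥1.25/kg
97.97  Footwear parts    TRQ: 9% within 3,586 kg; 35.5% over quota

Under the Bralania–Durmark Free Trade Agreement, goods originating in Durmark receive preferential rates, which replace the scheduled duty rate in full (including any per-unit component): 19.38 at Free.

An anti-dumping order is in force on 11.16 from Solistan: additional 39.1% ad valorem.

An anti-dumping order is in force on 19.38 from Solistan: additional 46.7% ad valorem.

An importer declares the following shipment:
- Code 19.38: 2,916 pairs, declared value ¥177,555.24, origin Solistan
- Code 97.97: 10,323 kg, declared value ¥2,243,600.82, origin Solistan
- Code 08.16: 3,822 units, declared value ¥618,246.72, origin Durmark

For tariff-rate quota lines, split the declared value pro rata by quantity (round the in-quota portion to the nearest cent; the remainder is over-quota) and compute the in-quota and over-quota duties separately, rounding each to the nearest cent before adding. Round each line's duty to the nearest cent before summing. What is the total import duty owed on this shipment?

Line 1 (19.38, Solistan, 2,916 pairs, ¥177,555.24):
Base rate for 19.38 is ¥6.09/pair.
19.38 has an FTA preferential rate, but origin Solistan is not Durmark; base rate stands.
Additional duty on 19.38 from Solistan: +46.7% ad valorem. Applied ad valorem rate = 46.7%.
Duty = ¥177,555.24 × 46.7% + 2,916 × ¥6.09 = ¥100,676.74.
Line 2 (97.97, Solistan, 10,323 kg, ¥2,243,600.82):
Code 97.97 is under a tariff-rate quota (threshold 3,586 kg). In-quota: 3,586 kg at 9%; over-quota: 6,737 kg at 35.5%.
Pro-rata value split: in-quota = ¥2,243,600.82 × 3,586/10,323 = ¥779,381.24; over-quota = ¥2,243,600.82 − ¥779,381.24 = ¥1,464,219.58.
In-quota duty = ¥779,381.24 × 9% = ¥70,144.31. Over-quota duty = ¥1,464,219.58 × 35.5% = ¥519,797.95.
Line duty = ¥70,144.31 + ¥519,797.95 = ¥589,942.26.
Line 3 (08.16, Durmark, 3,822 units, ¥618,246.72):
Base rate for 08.16 is 18.5%.
Origin Durmark is the FTA partner but 08.16 is not on the preference list; base rate stands.
Duty = ¥618,246.72 × 18.5% = ¥114,375.64.
Total = ¥100,676.74 + ¥589,942.26 + ¥114,375.64 = ¥804,994.64.

¥804,994.64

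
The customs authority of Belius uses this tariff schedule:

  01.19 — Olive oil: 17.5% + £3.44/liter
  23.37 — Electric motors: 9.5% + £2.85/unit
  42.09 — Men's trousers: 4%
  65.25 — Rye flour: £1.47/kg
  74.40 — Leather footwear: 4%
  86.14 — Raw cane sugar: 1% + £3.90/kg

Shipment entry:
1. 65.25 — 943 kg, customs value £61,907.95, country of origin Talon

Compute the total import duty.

Line 1 (65.25, Talon, 943 kg, £61,907.95):
Base rate for 65.25 is £1.47/kg.
Duty = 943 × £1.47 = £1,386.21.

£1,386.21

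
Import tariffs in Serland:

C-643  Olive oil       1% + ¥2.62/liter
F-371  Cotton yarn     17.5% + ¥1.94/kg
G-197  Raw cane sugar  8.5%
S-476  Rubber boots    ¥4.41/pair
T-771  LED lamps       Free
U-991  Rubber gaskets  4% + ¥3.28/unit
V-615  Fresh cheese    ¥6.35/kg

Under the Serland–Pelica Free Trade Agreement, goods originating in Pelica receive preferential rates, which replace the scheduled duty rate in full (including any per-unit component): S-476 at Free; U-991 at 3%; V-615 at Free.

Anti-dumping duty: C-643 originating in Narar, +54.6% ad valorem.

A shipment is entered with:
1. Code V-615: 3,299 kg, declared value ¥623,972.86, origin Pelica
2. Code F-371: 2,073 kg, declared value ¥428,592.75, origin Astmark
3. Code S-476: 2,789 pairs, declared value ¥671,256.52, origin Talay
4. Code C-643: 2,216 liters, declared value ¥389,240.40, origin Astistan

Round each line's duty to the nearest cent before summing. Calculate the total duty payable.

Line 1 (V-615, Pelica, 3,299 kg, ¥623,972.86):
Base rate for V-615 is ¥6.35/kg.
Origin Pelica qualifies under the Serland–Pelica agreement and V-615 is covered: preferential rate Free applies instead.
Duty = ¥623,972.86 × 0% = ¥0.00.
Line 2 (F-371, Astmark, 2,073 kg, ¥428,592.75):
Base rate for F-371 is 17.5% + ¥1.94/kg.
Duty = ¥428,592.75 × 17.5% + 2,073 × ¥1.94 = ¥79,025.35.
Line 3 (S-476, Talay, 2,789 pairs, ¥671,256.52):
Base rate for S-476 is ¥4.41/pair.
S-476 has an FTA preferential rate, but origin Talay is not Pelica; base rate stands.
Duty = 2,789 × ¥4.41 = ¥12,299.49.
Line 4 (C-643, Astistan, 2,216 liters, ¥389,240.40):
Base rate for C-643 is 1% + ¥2.62/liter.
The additional-duty order on C-643 targets Narar, not Astistan; it does not apply.
Duty = ¥389,240.40 × 1% + 2,216 × ¥2.62 = ¥9,698.32.
Total = ¥0.00 + ¥79,025.35 + ¥12,299.49 + ¥9,698.32 = ¥101,023.16.

¥101,023.16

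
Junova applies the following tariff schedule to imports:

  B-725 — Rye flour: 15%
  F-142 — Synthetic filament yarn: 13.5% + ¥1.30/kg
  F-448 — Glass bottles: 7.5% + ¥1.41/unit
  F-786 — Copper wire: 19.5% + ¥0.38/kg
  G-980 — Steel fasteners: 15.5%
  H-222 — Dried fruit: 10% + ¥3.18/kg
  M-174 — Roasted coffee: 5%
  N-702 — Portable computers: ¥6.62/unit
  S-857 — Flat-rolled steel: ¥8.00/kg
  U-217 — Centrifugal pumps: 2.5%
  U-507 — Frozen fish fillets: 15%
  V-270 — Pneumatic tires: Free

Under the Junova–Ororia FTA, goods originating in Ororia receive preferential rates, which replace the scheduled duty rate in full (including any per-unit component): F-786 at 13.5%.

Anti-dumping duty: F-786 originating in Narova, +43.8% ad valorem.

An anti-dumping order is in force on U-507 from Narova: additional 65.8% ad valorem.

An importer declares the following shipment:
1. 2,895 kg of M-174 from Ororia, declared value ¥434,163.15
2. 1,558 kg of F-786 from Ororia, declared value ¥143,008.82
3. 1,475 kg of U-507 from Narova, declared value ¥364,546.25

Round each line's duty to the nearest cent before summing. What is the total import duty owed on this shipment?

¥335,567.72

Line 1 (M-174, Ororia, 2,895 kg, ¥434,163.15):
Base rate for M-174 is 5%.
Origin Ororia is the FTA partner but M-174 is not on the preference list; base rate stands.
Duty = ¥434,163.15 × 5% = ¥21,708.16.
Line 2 (F-786, Ororia, 1,558 kg, ¥143,008.82):
Base rate for F-786 is 19.5% + ¥0.38/kg.
Origin Ororia qualifies under the Junova–Ororia agreement and F-786 is covered: preferential rate 13.5% applies instead.
The additional-duty order on F-786 targets Narova, not Ororia; it does not apply.
Duty = ¥143,008.82 × 13.5% = ¥19,306.19.
Line 3 (U-507, Narova, 1,475 kg, ¥364,546.25):
Base rate for U-507 is 15%.
Additional duty on U-507 from Narova: +65.8%. Applied ad valorem rate: 15% + 65.8% = 80.8%.
Duty = ¥364,546.25 × 80.8% = ¥294,553.37.
Total = ¥21,708.16 + ¥19,306.19 + ¥294,553.37 = ¥335,567.72.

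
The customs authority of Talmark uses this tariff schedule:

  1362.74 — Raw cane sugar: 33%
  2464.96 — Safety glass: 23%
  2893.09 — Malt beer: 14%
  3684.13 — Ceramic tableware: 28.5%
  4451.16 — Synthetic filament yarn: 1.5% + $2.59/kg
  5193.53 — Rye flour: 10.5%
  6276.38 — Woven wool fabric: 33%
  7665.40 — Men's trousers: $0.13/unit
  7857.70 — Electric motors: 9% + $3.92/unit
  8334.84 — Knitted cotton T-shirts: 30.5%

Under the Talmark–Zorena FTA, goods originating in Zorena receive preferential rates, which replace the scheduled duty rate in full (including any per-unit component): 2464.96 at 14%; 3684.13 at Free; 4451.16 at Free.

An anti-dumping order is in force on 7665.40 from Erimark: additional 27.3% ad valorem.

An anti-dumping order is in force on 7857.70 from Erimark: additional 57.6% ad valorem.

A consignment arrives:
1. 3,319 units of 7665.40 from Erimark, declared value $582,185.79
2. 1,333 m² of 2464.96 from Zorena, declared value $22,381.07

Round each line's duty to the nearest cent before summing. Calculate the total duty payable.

$162,501.54

Line 1 (7665.40, Erimark, 3,319 units, $582,185.79):
Base rate for 7665.40 is $0.13/unit.
Additional duty on 7665.40 from Erimark: +27.3% ad valorem. Applied ad valorem rate = 27.3%.
Duty = $582,185.79 × 27.3% + 3,319 × $0.13 = $159,368.19.
Line 2 (2464.96, Zorena, 1,333 m², $22,381.07):
Base rate for 2464.96 is 23%.
Origin Zorena qualifies under the Talmark–Zorena agreement and 2464.96 is covered: preferential rate 14% applies instead.
Duty = $22,381.07 × 14% = $3,133.35.
Total = $159,368.19 + $3,133.35 = $162,501.54.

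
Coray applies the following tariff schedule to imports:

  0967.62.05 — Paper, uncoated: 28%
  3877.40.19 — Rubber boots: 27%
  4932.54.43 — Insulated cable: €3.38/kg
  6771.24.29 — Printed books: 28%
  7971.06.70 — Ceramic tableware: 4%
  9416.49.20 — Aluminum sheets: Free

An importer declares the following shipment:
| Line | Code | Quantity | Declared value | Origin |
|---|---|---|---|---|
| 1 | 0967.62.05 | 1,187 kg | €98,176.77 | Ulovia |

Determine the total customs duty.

€27,489.50

Line 1 (0967.62.05, Ulovia, 1,187 kg, €98,176.77):
Base rate for 0967.62.05 is 28%.
Duty = €98,176.77 × 28% = €27,489.50.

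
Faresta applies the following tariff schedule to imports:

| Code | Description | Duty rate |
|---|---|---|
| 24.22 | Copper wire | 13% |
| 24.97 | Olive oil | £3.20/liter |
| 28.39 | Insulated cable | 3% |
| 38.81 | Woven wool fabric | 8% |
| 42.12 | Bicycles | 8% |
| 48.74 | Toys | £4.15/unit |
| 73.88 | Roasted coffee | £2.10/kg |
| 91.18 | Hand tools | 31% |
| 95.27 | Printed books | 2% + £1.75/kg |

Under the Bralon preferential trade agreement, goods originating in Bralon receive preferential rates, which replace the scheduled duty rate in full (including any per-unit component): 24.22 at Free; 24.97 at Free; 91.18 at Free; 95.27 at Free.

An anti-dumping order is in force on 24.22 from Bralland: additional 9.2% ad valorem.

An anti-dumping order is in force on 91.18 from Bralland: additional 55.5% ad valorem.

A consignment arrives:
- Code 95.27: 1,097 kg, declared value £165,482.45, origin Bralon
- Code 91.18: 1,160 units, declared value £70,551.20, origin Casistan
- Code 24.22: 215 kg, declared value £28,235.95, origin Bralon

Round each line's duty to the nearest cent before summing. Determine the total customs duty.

Line 1 (95.27, Bralon, 1,097 kg, £165,482.45):
Base rate for 95.27 is 2% + £1.75/kg.
Origin Bralon qualifies under the Faresta–Bralon agreement and 95.27 is covered: preferential rate Free applies instead.
Duty = £165,482.45 × 0% = £0.00.
Line 2 (91.18, Casistan, 1,160 units, £70,551.20):
Base rate for 91.18 is 31%.
91.18 has an FTA preferential rate, but origin Casistan is not Bralon; base rate stands.
The additional-duty order on 91.18 targets Bralland, not Casistan; it does not apply.
Duty = £70,551.20 × 31% = £21,870.87.
Line 3 (24.22, Bralon, 215 kg, £28,235.95):
Base rate for 24.22 is 13%.
Origin Bralon qualifies under the Faresta–Bralon agreement and 24.22 is covered: preferential rate Free applies instead.
The additional-duty order on 24.22 targets Bralland, not Bralon; it does not apply.
Duty = £28,235.95 × 0% = £0.00.
Total = £0.00 + £21,870.87 + £0.00 = £21,870.87.

£21,870.87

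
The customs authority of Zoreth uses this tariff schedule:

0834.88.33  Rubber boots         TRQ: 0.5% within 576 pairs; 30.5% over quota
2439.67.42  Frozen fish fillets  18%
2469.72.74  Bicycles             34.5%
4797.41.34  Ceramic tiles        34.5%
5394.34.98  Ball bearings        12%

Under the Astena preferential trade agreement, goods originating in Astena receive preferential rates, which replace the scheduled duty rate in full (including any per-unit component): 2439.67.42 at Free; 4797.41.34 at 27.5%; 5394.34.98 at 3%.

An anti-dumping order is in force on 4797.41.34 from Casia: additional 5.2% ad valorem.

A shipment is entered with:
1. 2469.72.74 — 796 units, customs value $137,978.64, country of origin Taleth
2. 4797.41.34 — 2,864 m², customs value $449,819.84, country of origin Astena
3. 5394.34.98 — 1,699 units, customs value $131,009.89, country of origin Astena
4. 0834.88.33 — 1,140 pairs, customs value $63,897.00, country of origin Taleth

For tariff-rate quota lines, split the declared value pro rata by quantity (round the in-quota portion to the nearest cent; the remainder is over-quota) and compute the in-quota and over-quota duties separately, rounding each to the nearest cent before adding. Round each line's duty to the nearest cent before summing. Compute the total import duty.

Line 1 (2469.72.74, Taleth, 796 units, $137,978.64):
Base rate for 2469.72.74 is 34.5%.
Duty = $137,978.64 × 34.5% = $47,602.63.
Line 2 (4797.41.34, Astena, 2,864 m², $449,819.84):
Base rate for 4797.41.34 is 34.5%.
Origin Astena qualifies under the Zoreth–Astena agreement and 4797.41.34 is covered: preferential rate 27.5% applies instead.
The additional-duty order on 4797.41.34 targets Casia, not Astena; it does not apply.
Duty = $449,819.84 × 27.5% = $123,700.46.
Line 3 (5394.34.98, Astena, 1,699 units, $131,009.89):
Base rate for 5394.34.98 is 12%.
Origin Astena qualifies under the Zoreth–Astena agreement and 5394.34.98 is covered: preferential rate 3% applies instead.
Duty = $131,009.89 × 3% = $3,930.30.
Line 4 (0834.88.33, Taleth, 1,140 pairs, $63,897.00):
Code 0834.88.33 is under a tariff-rate quota (threshold 576 pairs). In-quota: 576 pairs at 0.5%; over-quota: 564 pairs at 30.5%.
Pro-rata value split: in-quota = $63,897.00 × 576/1,140 = $32,284.80; over-quota = $63,897.00 − $32,284.80 = $31,612.20.
In-quota duty = $32,284.80 × 0.5% = $161.42. Over-quota duty = $31,612.20 × 30.5% = $9,641.72.
Line duty = $161.42 + $9,641.72 = $9,803.14.
Total = $47,602.63 + $123,700.46 + $3,930.30 + $9,803.14 = $185,036.53.

$185,036.53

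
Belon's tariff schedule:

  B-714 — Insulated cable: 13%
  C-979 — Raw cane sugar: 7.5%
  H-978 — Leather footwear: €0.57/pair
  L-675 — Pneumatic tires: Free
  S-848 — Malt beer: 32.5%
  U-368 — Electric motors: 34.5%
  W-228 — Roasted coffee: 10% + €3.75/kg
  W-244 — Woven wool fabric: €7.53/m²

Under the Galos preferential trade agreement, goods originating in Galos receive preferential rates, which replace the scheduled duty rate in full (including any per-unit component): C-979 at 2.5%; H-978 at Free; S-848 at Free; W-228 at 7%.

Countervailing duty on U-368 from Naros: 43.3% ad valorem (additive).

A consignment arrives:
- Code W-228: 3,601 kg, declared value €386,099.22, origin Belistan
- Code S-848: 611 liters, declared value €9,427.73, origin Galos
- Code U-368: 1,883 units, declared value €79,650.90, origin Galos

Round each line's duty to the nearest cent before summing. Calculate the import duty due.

€79,593.23

Line 1 (W-228, Belistan, 3,601 kg, €386,099.22):
Base rate for W-228 is 10% + €3.75/kg.
W-228 has an FTA preferential rate, but origin Belistan is not Galos; base rate stands.
Duty = €386,099.22 × 10% + 3,601 × €3.75 = €52,113.67.
Line 2 (S-848, Galos, 611 liters, €9,427.73):
Base rate for S-848 is 32.5%.
Origin Galos qualifies under the Belon–Galos agreement and S-848 is covered: preferential rate Free applies instead.
Duty = €9,427.73 × 0% = €0.00.
Line 3 (U-368, Galos, 1,883 units, €79,650.90):
Base rate for U-368 is 34.5%.
Origin Galos is the FTA partner but U-368 is not on the preference list; base rate stands.
The additional-duty order on U-368 targets Naros, not Galos; it does not apply.
Duty = €79,650.90 × 34.5% = €27,479.56.
Total = €52,113.67 + €0.00 + €27,479.56 = €79,593.23.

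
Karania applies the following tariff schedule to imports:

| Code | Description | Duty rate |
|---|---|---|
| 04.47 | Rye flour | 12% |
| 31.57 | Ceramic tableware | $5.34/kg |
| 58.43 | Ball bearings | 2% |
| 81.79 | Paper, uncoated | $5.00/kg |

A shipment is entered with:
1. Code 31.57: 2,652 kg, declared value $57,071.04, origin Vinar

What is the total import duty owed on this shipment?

$14,161.68

Line 1 (31.57, Vinar, 2,652 kg, $57,071.04):
Base rate for 31.57 is $5.34/kg.
Duty = 2,652 × $5.34 = $14,161.68.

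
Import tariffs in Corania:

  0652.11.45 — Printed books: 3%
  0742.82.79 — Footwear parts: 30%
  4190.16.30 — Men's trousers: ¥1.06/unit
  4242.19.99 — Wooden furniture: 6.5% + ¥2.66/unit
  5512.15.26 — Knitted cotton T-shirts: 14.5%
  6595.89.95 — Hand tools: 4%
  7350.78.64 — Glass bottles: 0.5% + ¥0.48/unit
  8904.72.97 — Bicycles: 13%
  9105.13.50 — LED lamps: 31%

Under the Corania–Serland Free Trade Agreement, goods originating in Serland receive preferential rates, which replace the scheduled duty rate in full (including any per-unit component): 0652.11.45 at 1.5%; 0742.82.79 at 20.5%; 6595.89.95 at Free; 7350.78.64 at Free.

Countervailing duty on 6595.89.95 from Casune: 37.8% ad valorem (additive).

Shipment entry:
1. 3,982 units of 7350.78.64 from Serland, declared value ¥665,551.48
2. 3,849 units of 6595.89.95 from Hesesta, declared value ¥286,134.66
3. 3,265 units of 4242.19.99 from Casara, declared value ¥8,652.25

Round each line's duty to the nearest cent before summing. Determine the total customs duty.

¥20,692.69

Line 1 (7350.78.64, Serland, 3,982 units, ¥665,551.48):
Base rate for 7350.78.64 is 0.5% + ¥0.48/unit.
Origin Serland qualifies under the Corania–Serland agreement and 7350.78.64 is covered: preferential rate Free applies instead.
Duty = ¥665,551.48 × 0% = ¥0.00.
Line 2 (6595.89.95, Hesesta, 3,849 units, ¥286,134.66):
Base rate for 6595.89.95 is 4%.
6595.89.95 has an FTA preferential rate, but origin Hesesta is not Serland; base rate stands.
The additional-duty order on 6595.89.95 targets Casune, not Hesesta; it does not apply.
Duty = ¥286,134.66 × 4% = ¥11,445.39.
Line 3 (4242.19.99, Casara, 3,265 units, ¥8,652.25):
Base rate for 4242.19.99 is 6.5% + ¥2.66/unit.
Duty = ¥8,652.25 × 6.5% + 3,265 × ¥2.66 = ¥9,247.30.
Total = ¥0.00 + ¥11,445.39 + ¥9,247.30 = ¥20,692.69.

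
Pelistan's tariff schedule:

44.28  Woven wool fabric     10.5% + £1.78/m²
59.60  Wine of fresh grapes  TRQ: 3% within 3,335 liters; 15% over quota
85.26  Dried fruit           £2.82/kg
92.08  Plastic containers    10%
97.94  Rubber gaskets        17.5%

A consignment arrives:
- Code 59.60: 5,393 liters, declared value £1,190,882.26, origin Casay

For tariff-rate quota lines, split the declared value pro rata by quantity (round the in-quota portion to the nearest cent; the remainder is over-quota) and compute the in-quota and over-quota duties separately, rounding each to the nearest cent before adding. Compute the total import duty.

£90,260.17

Line 1 (59.60, Casay, 5,393 liters, £1,190,882.26):
Code 59.60 is under a tariff-rate quota (threshold 3,335 liters). In-quota: 3,335 liters at 3%; over-quota: 2,058 liters at 15%.
Pro-rata value split: in-quota = £1,190,882.26 × 3,335/5,393 = £736,434.70; over-quota = £1,190,882.26 − £736,434.70 = £454,447.56.
In-quota duty = £736,434.70 × 3% = £22,093.04. Over-quota duty = £454,447.56 × 15% = £68,167.13.
Line duty = £22,093.04 + £68,167.13 = £90,260.17.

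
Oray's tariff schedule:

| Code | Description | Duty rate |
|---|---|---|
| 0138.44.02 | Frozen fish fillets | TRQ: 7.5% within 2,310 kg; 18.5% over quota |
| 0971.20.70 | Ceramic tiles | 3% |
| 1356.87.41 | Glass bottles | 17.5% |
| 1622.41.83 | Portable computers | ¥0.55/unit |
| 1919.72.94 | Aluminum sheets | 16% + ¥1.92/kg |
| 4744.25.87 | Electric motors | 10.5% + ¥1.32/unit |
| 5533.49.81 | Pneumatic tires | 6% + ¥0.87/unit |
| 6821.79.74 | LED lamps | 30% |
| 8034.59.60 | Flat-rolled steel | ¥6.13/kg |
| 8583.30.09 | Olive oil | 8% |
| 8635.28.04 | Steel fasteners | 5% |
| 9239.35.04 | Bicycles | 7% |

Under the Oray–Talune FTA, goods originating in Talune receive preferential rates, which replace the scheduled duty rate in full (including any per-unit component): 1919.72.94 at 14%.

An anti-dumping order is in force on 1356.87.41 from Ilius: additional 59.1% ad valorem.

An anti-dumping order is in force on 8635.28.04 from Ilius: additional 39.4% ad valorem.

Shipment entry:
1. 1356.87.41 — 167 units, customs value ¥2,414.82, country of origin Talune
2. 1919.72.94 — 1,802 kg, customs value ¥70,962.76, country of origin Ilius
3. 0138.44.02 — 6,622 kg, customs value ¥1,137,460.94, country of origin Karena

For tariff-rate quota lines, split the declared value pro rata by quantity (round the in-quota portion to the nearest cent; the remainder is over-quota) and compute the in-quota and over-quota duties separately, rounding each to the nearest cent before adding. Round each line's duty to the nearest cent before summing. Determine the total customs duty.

Line 1 (1356.87.41, Talune, 167 units, ¥2,414.82):
Base rate for 1356.87.41 is 17.5%.
Origin Talune is the FTA partner but 1356.87.41 is not on the preference list; base rate stands.
The additional-duty order on 1356.87.41 targets Ilius, not Talune; it does not apply.
Duty = ¥2,414.82 × 17.5% = ¥422.59.
Line 2 (1919.72.94, Ilius, 1,802 kg, ¥70,962.76):
Base rate for 1919.72.94 is 16% + ¥1.92/kg.
1919.72.94 has an FTA preferential rate, but origin Ilius is not Talune; base rate stands.
Duty = ¥70,962.76 × 16% + 1,802 × ¥1.92 = ¥14,813.88.
Line 3 (0138.44.02, Karena, 6,622 kg, ¥1,137,460.94):
Code 0138.44.02 is under a tariff-rate quota (threshold 2,310 kg). In-quota: 2,310 kg at 7.5%; over-quota: 4,312 kg at 18.5%.
Pro-rata value split: in-quota = ¥1,137,460.94 × 2,310/6,622 = ¥396,788.70; over-quota = ¥1,137,460.94 − ¥396,788.70 = ¥740,672.24.
In-quota duty = ¥396,788.70 × 7.5% = ¥29,759.15. Over-quota duty = ¥740,672.24 × 18.5% = ¥137,024.36.
Line duty = ¥29,759.15 + ¥137,024.36 = ¥166,783.51.
Total = ¥422.59 + ¥14,813.88 + ¥166,783.51 = ¥182,019.98.

¥182,019.98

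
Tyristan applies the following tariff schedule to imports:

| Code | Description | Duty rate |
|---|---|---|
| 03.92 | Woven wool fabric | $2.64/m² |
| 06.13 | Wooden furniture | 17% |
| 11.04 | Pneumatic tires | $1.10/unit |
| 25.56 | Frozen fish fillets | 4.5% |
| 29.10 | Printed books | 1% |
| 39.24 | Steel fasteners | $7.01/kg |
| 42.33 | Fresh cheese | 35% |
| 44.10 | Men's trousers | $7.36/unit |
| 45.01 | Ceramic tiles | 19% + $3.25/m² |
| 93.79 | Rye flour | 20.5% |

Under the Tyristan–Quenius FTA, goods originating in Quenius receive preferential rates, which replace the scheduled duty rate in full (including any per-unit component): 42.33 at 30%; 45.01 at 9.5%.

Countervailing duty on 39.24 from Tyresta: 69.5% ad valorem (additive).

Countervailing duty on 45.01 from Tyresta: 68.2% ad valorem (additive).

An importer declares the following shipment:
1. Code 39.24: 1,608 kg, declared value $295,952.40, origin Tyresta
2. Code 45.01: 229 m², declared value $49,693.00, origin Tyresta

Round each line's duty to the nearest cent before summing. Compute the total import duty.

$261,035.55

Line 1 (39.24, Tyresta, 1,608 kg, $295,952.40):
Base rate for 39.24 is $7.01/kg.
Additional duty on 39.24 from Tyresta: +69.5% ad valorem. Applied ad valorem rate = 69.5%.
Duty = $295,952.40 × 69.5% + 1,608 × $7.01 = $216,959.00.
Line 2 (45.01, Tyresta, 229 m², $49,693.00):
Base rate for 45.01 is 19% + $3.25/m².
45.01 has an FTA preferential rate, but origin Tyresta is not Quenius; base rate stands.
Additional duty on 45.01 from Tyresta: +68.2%. Applied ad valorem rate: 19% + 68.2% = 87.2%.
Duty = $49,693.00 × 87.2% + 229 × $3.25 = $44,076.55.
Total = $216,959.00 + $44,076.55 = $261,035.55.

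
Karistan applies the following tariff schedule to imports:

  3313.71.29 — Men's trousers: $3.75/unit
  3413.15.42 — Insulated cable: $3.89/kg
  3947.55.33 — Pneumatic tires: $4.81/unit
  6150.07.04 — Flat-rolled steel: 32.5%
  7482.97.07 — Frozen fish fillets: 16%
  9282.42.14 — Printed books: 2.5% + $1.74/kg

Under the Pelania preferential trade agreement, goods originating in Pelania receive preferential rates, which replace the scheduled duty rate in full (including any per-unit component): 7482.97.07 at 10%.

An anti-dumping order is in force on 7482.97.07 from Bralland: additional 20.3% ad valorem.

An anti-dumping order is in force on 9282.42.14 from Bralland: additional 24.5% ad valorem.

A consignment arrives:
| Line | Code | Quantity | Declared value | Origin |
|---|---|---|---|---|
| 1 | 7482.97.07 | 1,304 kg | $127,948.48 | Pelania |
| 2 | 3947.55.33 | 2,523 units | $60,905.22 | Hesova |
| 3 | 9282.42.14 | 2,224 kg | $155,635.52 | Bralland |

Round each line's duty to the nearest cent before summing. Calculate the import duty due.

Line 1 (7482.97.07, Pelania, 1,304 kg, $127,948.48):
Base rate for 7482.97.07 is 16%.
Origin Pelania qualifies under the Karistan–Pelania agreement and 7482.97.07 is covered: preferential rate 10% applies instead.
The additional-duty order on 7482.97.07 targets Bralland, not Pelania; it does not apply.
Duty = $127,948.48 × 10% = $12,794.85.
Line 2 (3947.55.33, Hesova, 2,523 units, $60,905.22):
Base rate for 3947.55.33 is $4.81/unit.
Duty = 2,523 × $4.81 = $12,135.63.
Line 3 (9282.42.14, Bralland, 2,224 kg, $155,635.52):
Base rate for 9282.42.14 is 2.5% + $1.74/kg.
Additional duty on 9282.42.14 from Bralland: +24.5%. Applied ad valorem rate: 2.5% + 24.5% = 27%.
Duty = $155,635.52 × 27% + 2,224 × $1.74 = $45,891.35.
Total = $12,794.85 + $12,135.63 + $45,891.35 = $70,821.83.

$70,821.83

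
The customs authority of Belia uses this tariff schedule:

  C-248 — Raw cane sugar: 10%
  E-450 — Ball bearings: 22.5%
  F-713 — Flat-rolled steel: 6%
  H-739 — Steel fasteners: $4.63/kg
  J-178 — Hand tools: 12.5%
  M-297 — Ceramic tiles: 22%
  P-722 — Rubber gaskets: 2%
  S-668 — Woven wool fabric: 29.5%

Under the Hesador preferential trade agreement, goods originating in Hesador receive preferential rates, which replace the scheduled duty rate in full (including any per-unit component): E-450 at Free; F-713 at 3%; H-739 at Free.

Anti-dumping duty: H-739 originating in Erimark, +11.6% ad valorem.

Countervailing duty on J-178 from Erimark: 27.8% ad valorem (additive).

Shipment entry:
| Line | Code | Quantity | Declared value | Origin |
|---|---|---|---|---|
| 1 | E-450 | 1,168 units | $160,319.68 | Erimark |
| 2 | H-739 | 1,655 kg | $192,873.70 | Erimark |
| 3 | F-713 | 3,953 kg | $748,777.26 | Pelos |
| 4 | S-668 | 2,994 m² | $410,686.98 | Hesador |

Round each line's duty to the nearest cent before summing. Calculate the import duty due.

Line 1 (E-450, Erimark, 1,168 units, $160,319.68):
Base rate for E-450 is 22.5%.
E-450 has an FTA preferential rate, but origin Erimark is not Hesador; base rate stands.
Duty = $160,319.68 × 22.5% = $36,071.93.
Line 2 (H-739, Erimark, 1,655 kg, $192,873.70):
Base rate for H-739 is $4.63/kg.
H-739 has an FTA preferential rate, but origin Erimark is not Hesador; base rate stands.
Additional duty on H-739 from Erimark: +11.6% ad valorem. Applied ad valorem rate = 11.6%.
Duty = $192,873.70 × 11.6% + 1,655 × $4.63 = $30,036.00.
Line 3 (F-713, Pelos, 3,953 kg, $748,777.26):
Base rate for F-713 is 6%.
F-713 has an FTA preferential rate, but origin Pelos is not Hesador; base rate stands.
Duty = $748,777.26 × 6% = $44,926.64.
Line 4 (S-668, Hesador, 2,994 m², $410,686.98):
Base rate for S-668 is 29.5%.
Origin Hesador is the FTA partner but S-668 is not on the preference list; base rate stands.
Duty = $410,686.98 × 29.5% = $121,152.66.
Total = $36,071.93 + $30,036.00 + $44,926.64 + $121,152.66 = $232,187.23.

$232,187.23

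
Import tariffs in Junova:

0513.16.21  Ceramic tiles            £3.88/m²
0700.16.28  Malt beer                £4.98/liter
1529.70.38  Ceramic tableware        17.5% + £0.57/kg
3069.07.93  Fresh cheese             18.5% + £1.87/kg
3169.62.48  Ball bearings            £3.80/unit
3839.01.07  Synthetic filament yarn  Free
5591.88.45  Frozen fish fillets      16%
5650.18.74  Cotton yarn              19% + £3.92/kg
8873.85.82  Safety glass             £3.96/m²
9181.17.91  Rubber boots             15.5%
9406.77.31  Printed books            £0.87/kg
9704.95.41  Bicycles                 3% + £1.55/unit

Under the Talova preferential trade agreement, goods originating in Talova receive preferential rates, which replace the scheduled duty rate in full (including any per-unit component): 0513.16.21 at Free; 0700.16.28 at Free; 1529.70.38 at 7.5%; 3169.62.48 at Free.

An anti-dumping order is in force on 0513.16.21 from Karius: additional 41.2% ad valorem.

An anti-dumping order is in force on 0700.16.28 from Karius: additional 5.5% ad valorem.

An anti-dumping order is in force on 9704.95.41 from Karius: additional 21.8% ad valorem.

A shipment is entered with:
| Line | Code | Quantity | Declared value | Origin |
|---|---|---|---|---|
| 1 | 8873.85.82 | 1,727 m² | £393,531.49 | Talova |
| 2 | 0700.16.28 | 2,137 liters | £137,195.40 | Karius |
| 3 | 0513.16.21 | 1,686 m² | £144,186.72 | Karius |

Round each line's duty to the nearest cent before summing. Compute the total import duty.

£90,973.54

Line 1 (8873.85.82, Talova, 1,727 m², £393,531.49):
Base rate for 8873.85.82 is £3.96/m².
Origin Talova is the FTA partner but 8873.85.82 is not on the preference list; base rate stands.
Duty = 1,727 × £3.96 = £6,838.92.
Line 2 (0700.16.28, Karius, 2,137 liters, £137,195.40):
Base rate for 0700.16.28 is £4.98/liter.
0700.16.28 has an FTA preferential rate, but origin Karius is not Talova; base rate stands.
Additional duty on 0700.16.28 from Karius: +5.5% ad valorem. Applied ad valorem rate = 5.5%.
Duty = £137,195.40 × 5.5% + 2,137 × £4.98 = £18,188.01.
Line 3 (0513.16.21, Karius, 1,686 m², £144,186.72):
Base rate for 0513.16.21 is £3.88/m².
0513.16.21 has an FTA preferential rate, but origin Karius is not Talova; base rate stands.
Additional duty on 0513.16.21 from Karius: +41.2% ad valorem. Applied ad valorem rate = 41.2%.
Duty = £144,186.72 × 41.2% + 1,686 × £3.88 = £65,946.61.
Total = £6,838.92 + £18,188.01 + £65,946.61 = £90,973.54.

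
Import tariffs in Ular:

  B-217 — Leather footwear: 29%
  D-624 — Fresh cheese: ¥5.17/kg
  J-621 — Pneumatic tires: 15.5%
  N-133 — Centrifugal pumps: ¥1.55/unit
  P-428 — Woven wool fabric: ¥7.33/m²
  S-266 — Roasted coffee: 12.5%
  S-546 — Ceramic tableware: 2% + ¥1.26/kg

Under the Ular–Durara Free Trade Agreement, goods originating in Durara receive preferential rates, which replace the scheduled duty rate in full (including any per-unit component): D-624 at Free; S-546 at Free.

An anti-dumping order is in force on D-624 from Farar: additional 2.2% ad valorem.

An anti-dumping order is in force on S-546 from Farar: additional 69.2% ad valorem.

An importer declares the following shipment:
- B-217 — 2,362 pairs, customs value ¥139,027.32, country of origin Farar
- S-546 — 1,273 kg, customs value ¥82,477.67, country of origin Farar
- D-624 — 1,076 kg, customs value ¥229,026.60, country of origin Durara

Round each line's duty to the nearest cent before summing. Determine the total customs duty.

Line 1 (B-217, Farar, 2,362 pairs, ¥139,027.32):
Base rate for B-217 is 29%.
Duty = ¥139,027.32 × 29% = ¥40,317.92.
Line 2 (S-546, Farar, 1,273 kg, ¥82,477.67):
Base rate for S-546 is 2% + ¥1.26/kg.
S-546 has an FTA preferential rate, but origin Farar is not Durara; base rate stands.
Additional duty on S-546 from Farar: +69.2%. Applied ad valorem rate: 2% + 69.2% = 71.2%.
Duty = ¥82,477.67 × 71.2% + 1,273 × ¥1.26 = ¥60,328.08.
Line 3 (D-624, Durara, 1,076 kg, ¥229,026.60):
Base rate for D-624 is ¥5.17/kg.
Origin Durara qualifies under the Ular–Durara agreement and D-624 is covered: preferential rate Free applies instead.
The additional-duty order on D-624 targets Farar, not Durara; it does not apply.
Duty = ¥229,026.60 × 0% = ¥0.00.
Total = ¥40,317.92 + ¥60,328.08 + ¥0.00 = ¥100,646.00.

¥100,646.00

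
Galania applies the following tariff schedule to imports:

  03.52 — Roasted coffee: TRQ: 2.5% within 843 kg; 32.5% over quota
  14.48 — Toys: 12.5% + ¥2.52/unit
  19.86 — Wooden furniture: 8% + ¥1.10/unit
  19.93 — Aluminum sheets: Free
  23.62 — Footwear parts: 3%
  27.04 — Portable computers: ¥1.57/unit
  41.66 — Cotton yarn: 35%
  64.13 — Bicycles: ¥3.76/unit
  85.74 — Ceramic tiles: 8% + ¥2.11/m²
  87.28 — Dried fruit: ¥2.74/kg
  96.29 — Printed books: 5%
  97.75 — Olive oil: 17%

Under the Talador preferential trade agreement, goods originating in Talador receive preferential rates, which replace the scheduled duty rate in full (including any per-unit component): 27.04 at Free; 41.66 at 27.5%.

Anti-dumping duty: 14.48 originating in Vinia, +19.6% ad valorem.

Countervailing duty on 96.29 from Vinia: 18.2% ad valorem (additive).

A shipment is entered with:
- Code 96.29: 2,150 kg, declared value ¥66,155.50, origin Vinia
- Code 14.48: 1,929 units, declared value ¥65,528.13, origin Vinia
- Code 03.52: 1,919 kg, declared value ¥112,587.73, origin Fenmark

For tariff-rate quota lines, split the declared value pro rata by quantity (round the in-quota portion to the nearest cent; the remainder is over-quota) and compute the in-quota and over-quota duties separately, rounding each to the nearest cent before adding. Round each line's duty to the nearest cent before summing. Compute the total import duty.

Line 1 (96.29, Vinia, 2,150 kg, ¥66,155.50):
Base rate for 96.29 is 5%.
Additional duty on 96.29 from Vinia: +18.2%. Applied ad valorem rate: 5% + 18.2% = 23.2%.
Duty = ¥66,155.50 × 23.2% = ¥15,348.08.
Line 2 (14.48, Vinia, 1,929 units, ¥65,528.13):
Base rate for 14.48 is 12.5% + ¥2.52/unit.
Additional duty on 14.48 from Vinia: +19.6%. Applied ad valorem rate: 12.5% + 19.6% = 32.1%.
Duty = ¥65,528.13 × 32.1% + 1,929 × ¥2.52 = ¥25,895.61.
Line 3 (03.52, Fenmark, 1,919 kg, ¥112,587.73):
Code 03.52 is under a tariff-rate quota (threshold 843 kg). In-quota: 843 kg at 2.5%; over-quota: 1,076 kg at 32.5%.
Pro-rata value split: in-quota = ¥112,587.73 × 843/1,919 = ¥49,458.81; over-quota = ¥112,587.73 − ¥49,458.81 = ¥63,128.92.
In-quota duty = ¥49,458.81 × 2.5% = ¥1,236.47. Over-quota duty = ¥63,128.92 × 32.5% = ¥20,516.90.
Line duty = ¥1,236.47 + ¥20,516.90 = ¥21,753.37.
Total = ¥15,348.08 + ¥25,895.61 + ¥21,753.37 = ¥62,997.06.

¥62,997.06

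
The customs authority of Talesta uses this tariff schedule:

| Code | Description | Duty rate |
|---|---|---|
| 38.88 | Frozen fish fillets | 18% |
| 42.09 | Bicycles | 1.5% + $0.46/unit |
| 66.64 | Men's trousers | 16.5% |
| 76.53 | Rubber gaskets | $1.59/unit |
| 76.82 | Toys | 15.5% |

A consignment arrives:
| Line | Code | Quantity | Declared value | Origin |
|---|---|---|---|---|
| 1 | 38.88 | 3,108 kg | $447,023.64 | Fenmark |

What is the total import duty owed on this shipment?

Line 1 (38.88, Fenmark, 3,108 kg, $447,023.64):
Base rate for 38.88 is 18%.
Duty = $447,023.64 × 18% = $80,464.26.

$80,464.26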